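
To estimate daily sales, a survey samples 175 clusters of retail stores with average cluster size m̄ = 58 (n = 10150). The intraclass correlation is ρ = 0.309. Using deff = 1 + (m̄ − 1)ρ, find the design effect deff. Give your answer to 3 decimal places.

deff = 1 + (58 − 1)·0.309 = 1 + 17.613 = 18.613.

18.613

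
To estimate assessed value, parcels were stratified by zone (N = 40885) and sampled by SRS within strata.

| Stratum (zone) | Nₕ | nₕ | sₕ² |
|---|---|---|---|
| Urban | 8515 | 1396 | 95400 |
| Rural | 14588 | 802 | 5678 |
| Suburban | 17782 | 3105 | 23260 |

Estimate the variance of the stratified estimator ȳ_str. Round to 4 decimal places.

Var(ȳ_str) = Σₕ Wₕ²(1 − fₕ)sₕ²/nₕ with Wₕ = Nₕ/N, N = 40885.
Urban: Wₕ = 0.20826709; term = 0.20826709²·(1 − 0.16394598)·95400/1396 = 2.4782128.
Rural: Wₕ = 0.35680567; term = 0.35680567²·(1 − 0.05497669)·5678/802 = 0.85177923.
Suburban: Wₕ = 0.43492723; term = 0.43492723²·(1 − 0.17461478)·23260/3105 = 1.1696017.
Sum = 4.4995937.

4.4996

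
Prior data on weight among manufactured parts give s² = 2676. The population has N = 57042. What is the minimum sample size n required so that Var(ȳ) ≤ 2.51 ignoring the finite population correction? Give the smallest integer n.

1067

Without fpc, n₀ = s²/D = 2676/2.51 = 1066.1355.
Rounding up, n = 1067.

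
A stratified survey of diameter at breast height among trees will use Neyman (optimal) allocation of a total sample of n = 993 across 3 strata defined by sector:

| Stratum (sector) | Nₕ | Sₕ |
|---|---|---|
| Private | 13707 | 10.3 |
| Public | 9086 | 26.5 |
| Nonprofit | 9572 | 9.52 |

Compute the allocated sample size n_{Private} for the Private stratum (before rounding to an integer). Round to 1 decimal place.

296.3

Neyman allocation: nₕ = n·NₕSₕ / Σⱼ NⱼSⱼ.
Σ NⱼSⱼ = 13707·10.3 + 9086·26.5 + 9572·9.52 = 473086.54.
n_{Private} = 993·13707·10.3 / 473086.54 = 296.3.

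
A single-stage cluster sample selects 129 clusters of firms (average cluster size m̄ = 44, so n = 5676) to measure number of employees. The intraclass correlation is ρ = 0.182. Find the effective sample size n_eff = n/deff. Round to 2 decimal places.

deff = 1 + (44 − 1)·0.182 = 1 + 7.826 = 8.826.
n_eff = 5676 / 8.826 = 643.10.

643.10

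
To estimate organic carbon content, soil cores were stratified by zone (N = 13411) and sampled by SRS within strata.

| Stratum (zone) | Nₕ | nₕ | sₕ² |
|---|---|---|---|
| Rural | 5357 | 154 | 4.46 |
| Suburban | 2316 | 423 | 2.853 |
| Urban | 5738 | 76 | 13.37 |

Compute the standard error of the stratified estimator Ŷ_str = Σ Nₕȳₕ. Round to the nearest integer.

Var(Ŷ_str) = Σₕ Nₕ²(1 − fₕ)sₕ²/nₕ.
Rural: 5357²·(1 − 154/5357)·4.46/154 = 807215.72.
Suburban: 2316²·(1 − 423/2316)·2.853/423 = 29569.949.
Urban: 5738²·(1 − 76/5738)·13.37/76 = 5.715421 × 10^6.
Sum = 6.5522067 × 10^6.
SE = √(6.5522067 × 10^6) = 2560.

2560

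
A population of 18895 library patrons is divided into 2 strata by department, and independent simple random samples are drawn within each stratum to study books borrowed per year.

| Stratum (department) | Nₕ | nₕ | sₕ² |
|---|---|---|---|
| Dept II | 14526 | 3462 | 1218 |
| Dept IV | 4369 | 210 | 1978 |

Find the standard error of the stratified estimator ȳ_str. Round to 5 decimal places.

0.79860

Var(ȳ_str) = Σₕ Wₕ²(1 − fₕ)sₕ²/nₕ with Wₕ = Nₕ/N, N = 18895.
Dept II: Wₕ = 0.76877481; term = 0.76877481²·(1 − 0.23833127)·1218/3462 = 0.15837427.
Dept IV: Wₕ = 0.23122519; term = 0.23122519²·(1 − 0.04806592)·1978/210 = 0.4793847.
Sum = 0.63775897.
SE = √(0.63775897) = 0.79860.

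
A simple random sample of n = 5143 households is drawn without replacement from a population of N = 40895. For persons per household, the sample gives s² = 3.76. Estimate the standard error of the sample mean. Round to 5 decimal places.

Under SRS without replacement, Var(ȳ) = (1 − f)·s²/n with f = n/N = 5143/40895 = 0.12576110.
Var(ȳ) = (1 − 0.12576110)·3.76/5143 = 0.87423890·7.310908 × 10^-4 = 6.3914802 × 10^-4.
SE(ȳ) = √(6.3914802 × 10^-4) = 0.02528.

0.02528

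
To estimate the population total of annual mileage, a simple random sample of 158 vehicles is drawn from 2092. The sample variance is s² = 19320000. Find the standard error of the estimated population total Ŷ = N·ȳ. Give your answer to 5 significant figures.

703370

Var(Ŷ) = N²·Var(ȳ) = N²·(1 − n/N)·s²/n.
f = 158/2092 = 0.07552581; Var(ȳ) = 0.92447419·19320000/158 = 113043.3.
Var(Ŷ) = 2092² · 113043.3 = 4.9472993 × 10^11.
SE(Ŷ) = √(4.9472993 × 10^11) = 703370.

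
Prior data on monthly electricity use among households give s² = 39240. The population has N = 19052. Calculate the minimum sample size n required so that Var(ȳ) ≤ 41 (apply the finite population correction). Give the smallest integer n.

912

Without fpc, n₀ = s²/D = 39240/41 = 957.0732.
With fpc, (1 − n/N)·s²/n ≤ D requires n ≥ n₀/(1 + n₀/N) = 957.0732/(1 + 957.0732/19052) = 911.2945.
Rounding up, n = 912.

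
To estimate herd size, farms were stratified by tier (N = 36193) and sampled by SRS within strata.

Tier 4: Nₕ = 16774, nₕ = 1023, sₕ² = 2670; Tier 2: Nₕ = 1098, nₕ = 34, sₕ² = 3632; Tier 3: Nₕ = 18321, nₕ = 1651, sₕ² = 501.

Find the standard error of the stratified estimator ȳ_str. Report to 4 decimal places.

0.8321

Var(ȳ_str) = Σₕ Wₕ²(1 − fₕ)sₕ²/nₕ with Wₕ = Nₕ/N, N = 36193.
Tier 4: Wₕ = 0.46345979; term = 0.46345979²·(1 − 0.06098724)·2670/1023 = 0.52641861.
Tier 2: Wₕ = 0.03033736; term = 0.03033736²·(1 − 0.03096539)·3632/34 = 0.09527122.
Tier 3: Wₕ = 0.50620286; term = 0.50620286²·(1 − 0.09011517)·501/1651 = 0.07074997.
Sum = 0.6924398.
SE = √(0.6924398) = 0.8321.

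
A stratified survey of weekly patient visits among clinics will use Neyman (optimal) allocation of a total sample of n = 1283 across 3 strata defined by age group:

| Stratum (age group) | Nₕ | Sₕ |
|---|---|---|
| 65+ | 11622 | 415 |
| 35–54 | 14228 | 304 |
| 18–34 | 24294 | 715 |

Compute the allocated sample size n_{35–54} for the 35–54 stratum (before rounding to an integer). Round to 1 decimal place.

Neyman allocation: nₕ = n·NₕSₕ / Σⱼ NⱼSⱼ.
Σ NⱼSⱼ = 11622·415 + 14228·304 + 24294·715 = 2.6518652 × 10^7.
n_{35–54} = 1283·14228·304 / (2.6518652 × 10^7) = 209.3.

209.3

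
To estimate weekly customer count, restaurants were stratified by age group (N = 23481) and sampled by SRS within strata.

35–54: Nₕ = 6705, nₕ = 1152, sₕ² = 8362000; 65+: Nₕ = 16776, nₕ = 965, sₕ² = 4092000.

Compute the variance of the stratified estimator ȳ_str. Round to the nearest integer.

Var(ȳ_str) = Σₕ Wₕ²(1 − fₕ)sₕ²/nₕ with Wₕ = Nₕ/N, N = 23481.
35–54: Wₕ = 0.28555002; term = 0.28555002²·(1 − 0.17181208)·8362000/1152 = 490.17478.
65+: Wₕ = 0.71444998; term = 0.71444998²·(1 − 0.05752265)·4092000/965 = 2039.9658.
Sum = 2530.1406.

2530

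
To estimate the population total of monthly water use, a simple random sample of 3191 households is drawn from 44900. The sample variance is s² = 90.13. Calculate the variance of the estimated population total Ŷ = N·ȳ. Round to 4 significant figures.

5.290 × 10^7

Var(Ŷ) = N²·Var(ȳ) = N²·(1 − n/N)·s²/n.
f = 3191/44900 = 0.07106904; Var(ȳ) = 0.92893096·90.13/3191 = 0.026237715.
Var(Ŷ) = 44900² · 0.026237715 = 5.2895496 × 10^7.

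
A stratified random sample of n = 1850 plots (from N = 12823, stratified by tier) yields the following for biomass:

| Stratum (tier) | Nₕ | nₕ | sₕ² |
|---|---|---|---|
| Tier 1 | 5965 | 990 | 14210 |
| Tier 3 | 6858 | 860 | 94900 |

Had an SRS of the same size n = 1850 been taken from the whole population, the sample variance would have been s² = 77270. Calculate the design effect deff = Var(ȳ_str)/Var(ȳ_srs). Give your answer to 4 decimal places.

Var(ȳ_str) = Σ Wₕ²(1−fₕ)sₕ²/nₕ with Wₕ = Nₕ/12823:
  Tier 1: (5965/12823)²·(1−990/5965)·14210/990 = 2.5904972
  Tier 3: (6858/12823)²·(1−860/6858)·94900/860 = 27.605297
  → Var(ȳ_str) = 30.195794.
Var(ȳ_srs) = (1 − 1850/12823)·77270/1850 = 35.741677.
deff = 30.195794 / 35.741677 = 0.8448.

0.8448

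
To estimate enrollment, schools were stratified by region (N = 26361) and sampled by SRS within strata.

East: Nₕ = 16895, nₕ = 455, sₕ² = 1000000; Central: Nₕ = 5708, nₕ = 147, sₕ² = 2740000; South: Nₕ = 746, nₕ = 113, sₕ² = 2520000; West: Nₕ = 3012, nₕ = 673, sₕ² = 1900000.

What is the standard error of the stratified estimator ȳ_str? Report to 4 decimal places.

42.1149

Var(ȳ_str) = Σₕ Wₕ²(1 − fₕ)sₕ²/nₕ with Wₕ = Nₕ/N, N = 26361.
East: Wₕ = 0.64090892; term = 0.64090892²·(1 − 0.02693104)·1000000/455 = 878.46578.
Central: Wₕ = 0.21653200; term = 0.21653200²·(1 − 0.02575333)·2740000/147 = 851.42486.
South: Wₕ = 0.02829938; term = 0.02829938²·(1 − 0.15147453)·2520000/113 = 15.154474.
West: Wₕ = 0.11425970; term = 0.11425970²·(1 − 0.22343958)·1900000/673 = 28.621999.
Sum = 1773.6671.
SE = √(1773.6671) = 42.1149.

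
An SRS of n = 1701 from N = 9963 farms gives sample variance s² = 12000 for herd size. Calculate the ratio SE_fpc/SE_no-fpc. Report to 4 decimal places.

f = n/N = 1701/9963 = 0.17073171.
SE_no-fpc = √(s²/n) = 2.6560636; SE_fpc = √((1−f)s²/n) = 2.4187222.
Ratio = √(1−f) = 0.91064169.

0.9106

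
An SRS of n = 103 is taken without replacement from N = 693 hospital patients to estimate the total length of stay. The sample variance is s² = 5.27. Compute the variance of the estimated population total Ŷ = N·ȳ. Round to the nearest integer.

20920

Var(Ŷ) = N²·Var(ȳ) = N²·(1 − n/N)·s²/n.
f = 103/693 = 0.14862915; Var(ȳ) = 0.85137085·5.27/103 = 0.043560431.
Var(Ŷ) = 693² · 0.043560431 = 20919.853.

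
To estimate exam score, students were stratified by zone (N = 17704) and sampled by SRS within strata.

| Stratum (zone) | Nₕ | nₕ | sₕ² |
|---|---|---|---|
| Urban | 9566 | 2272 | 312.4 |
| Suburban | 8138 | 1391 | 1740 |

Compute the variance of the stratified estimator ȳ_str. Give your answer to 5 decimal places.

0.24974

Var(ȳ_str) = Σₕ Wₕ²(1 − fₕ)sₕ²/nₕ with Wₕ = Nₕ/N, N = 17704.
Urban: Wₕ = 0.54032987; term = 0.54032987²·(1 − 0.23750784)·312.4/2272 = 0.030609486.
Suburban: Wₕ = 0.45967013; term = 0.45967013²·(1 − 0.17092652)·1740/1391 = 0.21913296.
Sum = 0.24974245.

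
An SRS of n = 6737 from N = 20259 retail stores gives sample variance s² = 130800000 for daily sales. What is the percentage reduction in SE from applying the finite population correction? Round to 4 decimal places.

f = n/N = 6737/20259 = 0.33254356.
SE_no-fpc = √(s²/n) = 139.33833; SE_fpc = √((1−f)s²/n) = 113.83664.
Ratio = √(1−f) = 0.81698007. Reduction = 100·(1 − 0.81698007) = 18.3020%.

18.3020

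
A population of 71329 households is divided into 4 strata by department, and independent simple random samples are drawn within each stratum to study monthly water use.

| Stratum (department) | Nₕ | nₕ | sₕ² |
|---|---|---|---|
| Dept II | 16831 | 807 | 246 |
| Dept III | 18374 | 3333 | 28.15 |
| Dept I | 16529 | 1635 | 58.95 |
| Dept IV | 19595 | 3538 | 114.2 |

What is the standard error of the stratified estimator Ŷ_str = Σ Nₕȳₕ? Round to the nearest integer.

10177

Var(Ŷ_str) = Σₕ Nₕ²(1 − fₕ)sₕ²/nₕ.
Dept II: 16831²·(1 − 807/16831)·246/807 = 8.2213366 × 10^7.
Dept III: 18374²·(1 − 3333/18374)·28.15/3333 = 2.3341218 × 10^6.
Dept I: 16529²·(1 − 1635/16529)·58.95/1635 = 8.8761367 × 10^6.
Dept IV: 19595²·(1 − 3538/19595)·114.2/3538 = 1.0155889 × 10^7.
Sum = 1.0357951 × 10^8.
SE = √(1.0357951 × 10^8) = 10177.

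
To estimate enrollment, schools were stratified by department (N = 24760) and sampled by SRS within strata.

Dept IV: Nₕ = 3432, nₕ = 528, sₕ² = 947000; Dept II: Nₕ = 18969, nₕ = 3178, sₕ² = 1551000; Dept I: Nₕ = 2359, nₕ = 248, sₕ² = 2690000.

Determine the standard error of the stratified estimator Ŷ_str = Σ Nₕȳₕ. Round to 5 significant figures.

466990

Var(Ŷ_str) = Σₕ Nₕ²(1 − fₕ)sₕ²/nₕ.
Dept IV: 3432²·(1 − 528/3432)·947000/528 = 1.7875572 × 10^10.
Dept II: 18969²·(1 − 3178/18969)·1551000/3178 = 1.4618808 × 10^11.
Dept I: 2359²·(1 − 248/2359)·2690000/248 = 5.4015298 × 10^10.
Sum = 2.1807895 × 10^11.
SE = √(2.1807895 × 10^11) = 466990.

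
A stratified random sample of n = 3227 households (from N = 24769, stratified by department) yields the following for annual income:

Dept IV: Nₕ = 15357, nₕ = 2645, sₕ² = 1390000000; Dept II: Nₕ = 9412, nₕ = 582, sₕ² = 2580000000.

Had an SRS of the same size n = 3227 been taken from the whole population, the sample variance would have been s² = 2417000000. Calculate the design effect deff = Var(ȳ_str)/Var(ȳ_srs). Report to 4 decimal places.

1.1786

Var(ȳ_str) = Σ Wₕ²(1−fₕ)sₕ²/nₕ with Wₕ = Nₕ/24769:
  Dept IV: (15357/24769)²·(1−2645/15357)·1390000000/2645 = 167221.63
  Dept II: (9412/24769)²·(1−582/9412)·2580000000/582 = 600512.98
  → Var(ȳ_str) = 767734.61.
Var(ȳ_srs) = (1 − 3227/24769)·2417000000/3227 = 651411.22.
deff = 767734.61 / 651411.22 = 1.1786.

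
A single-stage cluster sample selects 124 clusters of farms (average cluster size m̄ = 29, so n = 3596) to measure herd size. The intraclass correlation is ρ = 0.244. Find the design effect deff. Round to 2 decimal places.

deff = 1 + (29 − 1)·0.244 = 1 + 6.832 = 7.832.

7.83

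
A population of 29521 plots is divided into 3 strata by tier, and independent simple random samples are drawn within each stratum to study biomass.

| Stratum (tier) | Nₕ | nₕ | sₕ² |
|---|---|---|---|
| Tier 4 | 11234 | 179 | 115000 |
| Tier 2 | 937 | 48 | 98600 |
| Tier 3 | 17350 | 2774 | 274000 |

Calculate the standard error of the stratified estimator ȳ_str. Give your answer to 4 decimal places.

Var(ȳ_str) = Σₕ Wₕ²(1 − fₕ)sₕ²/nₕ with Wₕ = Nₕ/N, N = 29521.
Tier 4: Wₕ = 0.38054266; term = 0.38054266²·(1 − 0.01593377)·115000/179 = 91.553689.
Tier 2: Wₕ = 0.03174012; term = 0.03174012²·(1 − 0.05122732)·98600/48 = 1.9634276.
Tier 3: Wₕ = 0.58771722; term = 0.58771722²·(1 − 0.15988473)·274000/2774 = 28.662879.
Sum = 122.18.
SE = √(122.18) = 11.0535.

11.0535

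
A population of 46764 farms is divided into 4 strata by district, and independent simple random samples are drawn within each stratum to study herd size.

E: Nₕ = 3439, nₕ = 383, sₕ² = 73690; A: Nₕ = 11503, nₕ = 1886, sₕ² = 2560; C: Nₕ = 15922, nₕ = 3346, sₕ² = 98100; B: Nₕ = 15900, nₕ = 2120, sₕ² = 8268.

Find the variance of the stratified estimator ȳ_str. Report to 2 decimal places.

Var(ȳ_str) = Σₕ Wₕ²(1 − fₕ)sₕ²/nₕ with Wₕ = Nₕ/N, N = 46764.
E: Wₕ = 0.07353947; term = 0.07353947²·(1 − 0.11136958)·73690/383 = 0.92463857.
A: Wₕ = 0.24597981; term = 0.24597981²·(1 − 0.16395723)·2560/1886 = 0.068663464.
C: Wₕ = 0.34047558; term = 0.34047558²·(1 − 0.21014948)·98100/3346 = 2.6844784.
B: Wₕ = 0.34000513; term = 0.34000513²·(1 − 0.13333333)·8268/2120 = 0.3907398.
Sum = 4.0685202.

4.07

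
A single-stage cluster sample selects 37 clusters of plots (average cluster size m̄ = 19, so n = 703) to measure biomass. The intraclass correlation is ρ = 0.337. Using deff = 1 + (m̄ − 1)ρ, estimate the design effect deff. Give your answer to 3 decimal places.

deff = 1 + (19 − 1)·0.337 = 1 + 6.066 = 7.066.

7.066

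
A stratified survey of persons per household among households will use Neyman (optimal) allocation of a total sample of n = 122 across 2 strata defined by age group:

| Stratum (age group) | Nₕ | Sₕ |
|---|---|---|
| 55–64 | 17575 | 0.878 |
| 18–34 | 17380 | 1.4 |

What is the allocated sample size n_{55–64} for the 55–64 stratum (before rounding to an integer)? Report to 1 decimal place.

Neyman allocation: nₕ = n·NₕSₕ / Σⱼ NⱼSⱼ.
Σ NⱼSⱼ = 17575·0.878 + 17380·1.4 = 39762.85.
n_{55–64} = 122·17575·0.878 / 39762.85 = 47.3.

47.3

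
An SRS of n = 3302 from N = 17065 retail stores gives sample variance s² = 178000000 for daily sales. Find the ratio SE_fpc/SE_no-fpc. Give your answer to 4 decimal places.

0.8981

f = n/N = 3302/17065 = 0.19349546.
SE_no-fpc = √(s²/n) = 232.17821; SE_fpc = √((1−f)s²/n) = 208.50903.
Ratio = √(1−f) = 0.89805598.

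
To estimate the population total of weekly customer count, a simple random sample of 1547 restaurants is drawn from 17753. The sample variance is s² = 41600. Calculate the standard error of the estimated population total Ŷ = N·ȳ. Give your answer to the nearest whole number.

87958

Var(Ŷ) = N²·Var(ȳ) = N²·(1 − n/N)·s²/n.
f = 1547/17753 = 0.08714020; Var(ȳ) = 0.91285980·41600/1547 = 24.54749.
Var(Ŷ) = 17753² · 24.54749 = 7.7366081 × 10^9.
SE(Ŷ) = √(7.7366081 × 10^9) = 87958.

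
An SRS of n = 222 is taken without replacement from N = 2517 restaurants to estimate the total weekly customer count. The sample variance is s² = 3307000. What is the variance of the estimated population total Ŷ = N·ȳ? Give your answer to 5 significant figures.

Var(Ŷ) = N²·Var(ȳ) = N²·(1 − n/N)·s²/n.
f = 222/2517 = 0.08820024; Var(ȳ) = 0.91179976·3307000/222 = 13582.531.
Var(Ŷ) = 2517² · 13582.531 = 8.6049259 × 10^10.

8.6049 × 10^10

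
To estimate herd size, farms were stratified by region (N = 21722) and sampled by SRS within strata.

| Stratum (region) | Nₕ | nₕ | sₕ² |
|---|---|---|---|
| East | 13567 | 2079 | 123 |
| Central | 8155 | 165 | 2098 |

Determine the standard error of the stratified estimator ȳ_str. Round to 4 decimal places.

Var(ȳ_str) = Σₕ Wₕ²(1 − fₕ)sₕ²/nₕ with Wₕ = Nₕ/N, N = 21722.
East: Wₕ = 0.62457416; term = 0.62457416²·(1 − 0.15323948)·123/2079 = 0.019542461.
Central: Wₕ = 0.37542584; term = 0.37542584²·(1 − 0.02023299)·2098/165 = 1.7558712.
Sum = 1.7754137.
SE = √(1.7754137) = 1.3324.

1.3324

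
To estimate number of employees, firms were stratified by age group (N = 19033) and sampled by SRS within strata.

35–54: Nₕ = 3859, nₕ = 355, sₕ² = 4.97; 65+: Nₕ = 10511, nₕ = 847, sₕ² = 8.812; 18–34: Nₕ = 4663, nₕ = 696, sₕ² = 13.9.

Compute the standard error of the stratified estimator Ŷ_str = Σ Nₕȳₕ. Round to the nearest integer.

1271

Var(Ŷ_str) = Σₕ Nₕ²(1 − fₕ)sₕ²/nₕ.
35–54: 3859²·(1 − 355/3859)·4.97/355 = 189307.1.
65+: 10511²·(1 − 847/10511)·8.812/847 = 1.0567981 × 10^6.
18–34: 4663²·(1 − 696/4663)·13.9/696 = 369430.86.
Sum = 1.6155361 × 10^6.
SE = √(1.6155361 × 10^6) = 1271.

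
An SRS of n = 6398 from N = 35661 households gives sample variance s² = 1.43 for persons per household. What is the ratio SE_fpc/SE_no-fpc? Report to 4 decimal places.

f = n/N = 6398/35661 = 0.17941168.
SE_no-fpc = √(s²/n) = 0.014950162; SE_fpc = √((1−f)s²/n) = 0.013542803.
Ratio = √(1−f) = 0.90586330.

0.9059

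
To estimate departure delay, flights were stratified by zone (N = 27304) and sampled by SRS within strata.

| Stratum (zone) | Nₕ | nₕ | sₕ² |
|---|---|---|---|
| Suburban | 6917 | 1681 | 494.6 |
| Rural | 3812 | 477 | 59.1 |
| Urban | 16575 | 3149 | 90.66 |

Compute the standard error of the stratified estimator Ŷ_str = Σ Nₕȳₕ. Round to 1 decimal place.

Var(Ŷ_str) = Σₕ Nₕ²(1 − fₕ)sₕ²/nₕ.
Suburban: 6917²·(1 − 1681/6917)·494.6/1681 = 1.0656236 × 10^7.
Rural: 3812²·(1 − 477/3812)·59.1/477 = 1.5751352 × 10^6.
Urban: 16575²·(1 − 3149/16575)·90.66/3149 = 6.4068305 × 10^6.
Sum = 1.8638202 × 10^7.
SE = √(1.8638202 × 10^7) = 4317.2.

4317.2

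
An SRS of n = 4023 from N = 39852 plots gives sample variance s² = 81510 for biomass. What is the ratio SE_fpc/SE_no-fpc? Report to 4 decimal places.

f = n/N = 4023/39852 = 0.10094851.
SE_no-fpc = √(s²/n) = 4.501222; SE_fpc = √((1−f)s²/n) = 4.2679833.
Ratio = √(1−f) = 0.94818326.

0.9482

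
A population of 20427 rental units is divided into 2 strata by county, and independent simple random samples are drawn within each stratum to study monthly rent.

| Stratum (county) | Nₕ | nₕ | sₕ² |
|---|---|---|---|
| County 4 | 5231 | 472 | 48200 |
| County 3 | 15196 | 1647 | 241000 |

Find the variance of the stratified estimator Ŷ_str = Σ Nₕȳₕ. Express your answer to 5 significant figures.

3.2669 × 10^10

Var(Ŷ_str) = Σₕ Nₕ²(1 − fₕ)sₕ²/nₕ.
County 4: 5231²·(1 − 472/5231)·48200/472 = 2.5421751 × 10^9.
County 3: 15196²·(1 − 1647/15196)·241000/1647 = 3.0127283 × 10^10.
Sum = 3.2669458 × 10^10.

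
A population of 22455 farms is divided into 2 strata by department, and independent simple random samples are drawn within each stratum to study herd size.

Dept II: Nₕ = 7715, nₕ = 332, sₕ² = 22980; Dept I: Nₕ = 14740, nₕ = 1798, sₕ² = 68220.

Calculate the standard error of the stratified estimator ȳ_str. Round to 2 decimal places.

Var(ȳ_str) = Σₕ Wₕ²(1 − fₕ)sₕ²/nₕ with Wₕ = Nₕ/N, N = 22455.
Dept II: Wₕ = 0.34357604; term = 0.34357604²·(1 − 0.04303305)·22980/332 = 7.8190613.
Dept I: Wₕ = 0.65642396; term = 0.65642396²·(1 − 0.12198100)·68220/1798 = 14.354722.
Sum = 22.173783.
SE = √(22.173783) = 4.71.

4.71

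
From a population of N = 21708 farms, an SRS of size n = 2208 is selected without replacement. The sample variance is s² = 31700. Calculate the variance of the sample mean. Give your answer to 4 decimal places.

Under SRS without replacement, Var(ȳ) = (1 − f)·s²/n with f = n/N = 2208/21708 = 0.10171365.
Var(ȳ) = (1 − 0.10171365)·31700/2208 = 0.89828635·14.356884 = 12.896593.

12.8966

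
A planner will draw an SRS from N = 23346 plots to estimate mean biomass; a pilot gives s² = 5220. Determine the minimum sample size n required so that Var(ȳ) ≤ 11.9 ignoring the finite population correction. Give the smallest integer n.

Without fpc, n₀ = s²/D = 5220/11.9 = 438.6555.
Rounding up, n = 439.

439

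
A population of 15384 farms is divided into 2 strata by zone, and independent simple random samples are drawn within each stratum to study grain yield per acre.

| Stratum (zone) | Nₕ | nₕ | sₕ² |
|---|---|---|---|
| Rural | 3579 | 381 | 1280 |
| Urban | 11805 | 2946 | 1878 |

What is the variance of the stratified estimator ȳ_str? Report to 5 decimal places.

0.44417

Var(ȳ_str) = Σₕ Wₕ²(1 − fₕ)sₕ²/nₕ with Wₕ = Nₕ/N, N = 15384.
Rural: Wₕ = 0.23264431; term = 0.23264431²·(1 − 0.10645432)·1280/381 = 0.16247502.
Urban: Wₕ = 0.76735569; term = 0.76735569²·(1 − 0.24955527)·1878/2946 = 0.28169231.
Sum = 0.44416733.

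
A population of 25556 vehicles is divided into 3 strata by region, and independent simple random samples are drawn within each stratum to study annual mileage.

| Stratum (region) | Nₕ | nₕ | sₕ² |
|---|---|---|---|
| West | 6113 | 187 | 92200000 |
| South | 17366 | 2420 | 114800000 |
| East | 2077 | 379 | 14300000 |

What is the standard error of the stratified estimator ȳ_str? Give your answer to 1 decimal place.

215.4

Var(ȳ_str) = Σₕ Wₕ²(1 − fₕ)sₕ²/nₕ with Wₕ = Nₕ/N, N = 25556.
West: Wₕ = 0.23920019; term = 0.23920019²·(1 − 0.03059054)·92200000/187 = 27347.624.
South: Wₕ = 0.67952731; term = 0.67952731²·(1 − 0.13935276)·114800000/2420 = 18852.352.
East: Wₕ = 0.08127250; term = 0.08127250²·(1 − 0.18247472)·14300000/379 = 203.7442.
Sum = 46403.72.
SE = √(46403.72) = 215.4.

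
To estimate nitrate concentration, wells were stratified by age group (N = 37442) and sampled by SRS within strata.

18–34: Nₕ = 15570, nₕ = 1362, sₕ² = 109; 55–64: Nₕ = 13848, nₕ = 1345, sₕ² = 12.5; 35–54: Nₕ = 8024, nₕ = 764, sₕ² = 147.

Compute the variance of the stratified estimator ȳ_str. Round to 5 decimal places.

0.02177

Var(ȳ_str) = Σₕ Wₕ²(1 − fₕ)sₕ²/nₕ with Wₕ = Nₕ/N, N = 37442.
18–34: Wₕ = 0.41584317; term = 0.41584317²·(1 − 0.08747592)·109/1362 = 0.012628532.
55–64: Wₕ = 0.36985204; term = 0.36985204²·(1 − 0.09712594)·12.5/1345 = 0.0011478125.
35–54: Wₕ = 0.21430479; term = 0.21430479²·(1 − 0.09521436)·147/764 = 0.0079952756.
Sum = 0.02177162.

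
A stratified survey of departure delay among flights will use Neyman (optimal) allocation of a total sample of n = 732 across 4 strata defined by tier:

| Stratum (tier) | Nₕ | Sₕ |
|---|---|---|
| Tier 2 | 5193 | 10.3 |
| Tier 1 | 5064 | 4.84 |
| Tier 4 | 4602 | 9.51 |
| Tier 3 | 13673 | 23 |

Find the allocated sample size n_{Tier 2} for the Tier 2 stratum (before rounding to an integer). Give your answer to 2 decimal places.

89.75

Neyman allocation: nₕ = n·NₕSₕ / Σⱼ NⱼSⱼ.
Σ NⱼSⱼ = 5193·10.3 + 5064·4.84 + 4602·9.51 + 13673·23 = 436241.68.
n_{Tier 2} = 732·5193·10.3 / 436241.68 = 89.75.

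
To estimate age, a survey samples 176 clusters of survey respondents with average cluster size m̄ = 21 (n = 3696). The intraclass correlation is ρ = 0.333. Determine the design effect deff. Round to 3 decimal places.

deff = 1 + (21 − 1)·0.333 = 1 + 6.66 = 7.66.

7.660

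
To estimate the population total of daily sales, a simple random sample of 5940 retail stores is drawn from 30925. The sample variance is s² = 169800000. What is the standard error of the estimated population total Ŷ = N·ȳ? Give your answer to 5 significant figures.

4.6997 × 10^6

Var(Ŷ) = N²·Var(ȳ) = N²·(1 − n/N)·s²/n.
f = 5940/30925 = 0.19207761; Var(ȳ) = 0.80792239·169800000/5940 = 23095.155.
Var(Ŷ) = 30925² · 23095.155 = 2.2087181 × 10^13.
SE(Ŷ) = √(2.2087181 × 10^13) = 4.6997 × 10^6.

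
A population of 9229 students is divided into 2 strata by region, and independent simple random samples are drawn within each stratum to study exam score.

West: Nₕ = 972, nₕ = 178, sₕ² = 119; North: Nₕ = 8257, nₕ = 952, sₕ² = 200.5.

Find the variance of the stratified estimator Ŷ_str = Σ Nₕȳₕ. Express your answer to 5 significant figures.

1.3219 × 10^7

Var(Ŷ_str) = Σₕ Nₕ²(1 − fₕ)sₕ²/nₕ.
West: 972²·(1 − 178/972)·119/178 = 515957.26.
North: 8257²·(1 − 952/8257)·200.5/952 = 1.2703399 × 10^7.
Sum = 1.3219356 × 10^7.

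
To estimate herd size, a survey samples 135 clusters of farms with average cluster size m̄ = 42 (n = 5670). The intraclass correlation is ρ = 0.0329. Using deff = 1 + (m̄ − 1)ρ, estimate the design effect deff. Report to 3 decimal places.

2.349

deff = 1 + (42 − 1)·0.0329 = 1 + 1.3489 = 2.3489.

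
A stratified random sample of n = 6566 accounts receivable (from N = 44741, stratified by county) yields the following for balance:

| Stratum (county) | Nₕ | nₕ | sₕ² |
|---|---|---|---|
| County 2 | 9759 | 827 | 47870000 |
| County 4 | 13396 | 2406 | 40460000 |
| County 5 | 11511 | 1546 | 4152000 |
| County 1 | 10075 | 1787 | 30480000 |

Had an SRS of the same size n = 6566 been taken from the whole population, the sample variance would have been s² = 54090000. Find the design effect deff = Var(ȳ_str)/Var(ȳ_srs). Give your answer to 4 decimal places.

0.6577

Var(ȳ_str) = Σ Wₕ²(1−fₕ)sₕ²/nₕ with Wₕ = Nₕ/44741:
  County 2: (9759/44741)²·(1−827/9759)·47870000/827 = 2520.5805
  County 4: (13396/44741)²·(1−2406/13396)·40460000/2406 = 1236.7779
  County 5: (11511/44741)²·(1−1546/11511)·4152000/1546 = 153.89583
  County 1: (10075/44741)²·(1−1787/10075)·30480000/1787 = 711.49825
  → Var(ȳ_str) = 4622.7525.
Var(ȳ_srs) = (1 − 6566/44741)·54090000/6566 = 7028.9339.
deff = 4622.7525 / 7028.9339 = 0.6577.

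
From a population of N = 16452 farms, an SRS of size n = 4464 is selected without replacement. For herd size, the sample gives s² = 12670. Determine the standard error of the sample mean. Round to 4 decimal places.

1.4381

Under SRS without replacement, Var(ȳ) = (1 − f)·s²/n with f = n/N = 4464/16452 = 0.27133479.
Var(ȳ) = (1 − 0.27133479)·12670/4464 = 0.72866521·2.8382616 = 2.0681425.
SE(ȳ) = √(2.0681425) = 1.4381.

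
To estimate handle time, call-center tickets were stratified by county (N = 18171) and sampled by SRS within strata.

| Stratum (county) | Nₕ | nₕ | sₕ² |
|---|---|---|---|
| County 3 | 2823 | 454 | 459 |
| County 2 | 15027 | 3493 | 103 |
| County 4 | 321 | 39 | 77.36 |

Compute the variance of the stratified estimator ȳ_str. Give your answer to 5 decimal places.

0.03650

Var(ȳ_str) = Σₕ Wₕ²(1 − fₕ)sₕ²/nₕ with Wₕ = Nₕ/N, N = 18171.
County 3: Wₕ = 0.15535744; term = 0.15535744²·(1 − 0.16082182)·459/454 = 0.020477414.
County 2: Wₕ = 0.82697705; term = 0.82697705²·(1 − 0.23244826)·103/3493 = 0.015478655.
County 4: Wₕ = 0.01766551; term = 0.01766551²·(1 − 0.12149533)·77.36/39 = 5.4381144 × 10^-4.
Sum = 0.03649988.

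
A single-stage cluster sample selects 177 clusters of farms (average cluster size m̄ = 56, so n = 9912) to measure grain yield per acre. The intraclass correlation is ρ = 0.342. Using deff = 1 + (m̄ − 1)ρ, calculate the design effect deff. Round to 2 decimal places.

deff = 1 + (56 − 1)·0.342 = 1 + 18.81 = 19.81.

19.81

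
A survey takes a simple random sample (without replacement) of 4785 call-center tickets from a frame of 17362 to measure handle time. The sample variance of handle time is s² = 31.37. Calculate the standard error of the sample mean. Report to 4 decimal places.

0.0689

Under SRS without replacement, Var(ȳ) = (1 − f)·s²/n with f = n/N = 4785/17362 = 0.27560189.
Var(ȳ) = (1 − 0.27560189)·31.37/4785 = 0.72439811·0.0065559039 = 0.0047490844.
SE(ȳ) = √(0.0047490844) = 0.0689.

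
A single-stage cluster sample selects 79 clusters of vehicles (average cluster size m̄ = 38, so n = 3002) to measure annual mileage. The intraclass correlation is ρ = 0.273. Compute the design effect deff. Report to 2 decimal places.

deff = 1 + (38 − 1)·0.273 = 1 + 10.101 = 11.101.

11.10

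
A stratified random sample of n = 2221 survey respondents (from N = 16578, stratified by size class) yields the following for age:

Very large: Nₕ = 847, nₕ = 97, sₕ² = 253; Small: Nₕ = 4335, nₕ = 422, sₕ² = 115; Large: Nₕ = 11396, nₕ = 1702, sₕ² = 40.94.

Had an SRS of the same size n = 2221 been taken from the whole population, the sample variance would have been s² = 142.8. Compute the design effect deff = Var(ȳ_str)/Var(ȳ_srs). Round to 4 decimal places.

0.5840

Var(ȳ_str) = Σ Wₕ²(1−fₕ)sₕ²/nₕ with Wₕ = Nₕ/16578:
  Very large: (847/16578)²·(1−97/847)·253/97 = 0.0060287766
  Small: (4335/16578)²·(1−422/4335)·115/422 = 0.016819771
  Large: (11396/16578)²·(1−1702/11396)·40.94/1702 = 0.0096689534
  → Var(ȳ_str) = 0.032517501.
Var(ȳ_srs) = (1 − 2221/16578)·142.8/2221 = 0.055681537.
deff = 0.032517501 / 0.055681537 = 0.5840.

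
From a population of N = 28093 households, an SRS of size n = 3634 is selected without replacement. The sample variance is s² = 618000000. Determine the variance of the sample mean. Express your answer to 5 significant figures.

148060

Under SRS without replacement, Var(ȳ) = (1 − f)·s²/n with f = n/N = 3634/28093 = 0.12935607.
Var(ȳ) = (1 − 0.12935607)·618000000/3634 = 0.87064393·170060.54 = 148062.18.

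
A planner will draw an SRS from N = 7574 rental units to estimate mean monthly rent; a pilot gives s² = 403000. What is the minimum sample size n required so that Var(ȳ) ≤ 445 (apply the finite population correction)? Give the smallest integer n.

Without fpc, n₀ = s²/D = 403000/445 = 905.6180.
With fpc, (1 − n/N)·s²/n ≤ D requires n ≥ n₀/(1 + n₀/N) = 905.6180/(1 + 905.6180/7574) = 808.8986.
Rounding up, n = 809.

809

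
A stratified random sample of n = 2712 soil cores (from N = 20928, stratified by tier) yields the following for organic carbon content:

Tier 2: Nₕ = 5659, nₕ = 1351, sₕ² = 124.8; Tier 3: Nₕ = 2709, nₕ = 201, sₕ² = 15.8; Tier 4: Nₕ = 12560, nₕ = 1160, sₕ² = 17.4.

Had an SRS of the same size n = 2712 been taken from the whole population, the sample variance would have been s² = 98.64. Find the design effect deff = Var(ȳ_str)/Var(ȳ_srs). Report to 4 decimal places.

0.3558

Var(ȳ_str) = Σ Wₕ²(1−fₕ)sₕ²/nₕ with Wₕ = Nₕ/20928:
  Tier 2: (5659/20928)²·(1−1351/5659)·124.8/1351 = 0.0051418473
  Tier 3: (2709/20928)²·(1−201/2709)·15.8/201 = 0.0012193886
  Tier 4: (12560/20928)²·(1−1160/12560)·17.4/1160 = 0.0049037723
  → Var(ȳ_str) = 0.011265008.
Var(ȳ_srs) = (1 − 2712/20928)·98.64/2712 = 0.031658379.
deff = 0.011265008 / 0.031658379 = 0.3558.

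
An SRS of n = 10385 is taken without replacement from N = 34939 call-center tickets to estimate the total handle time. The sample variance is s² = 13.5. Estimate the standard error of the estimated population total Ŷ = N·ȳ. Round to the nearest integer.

Var(Ŷ) = N²·Var(ȳ) = N²·(1 − n/N)·s²/n.
f = 10385/34939 = 0.29723232; Var(ȳ) = 0.70276768·13.5/10385 = 9.1356415 × 10^-4.
Var(Ŷ) = 34939² · (9.1356415 × 10^-4) = 1.1152186 × 10^6.
SE(Ŷ) = √(1.1152186 × 10^6) = 1056.

1056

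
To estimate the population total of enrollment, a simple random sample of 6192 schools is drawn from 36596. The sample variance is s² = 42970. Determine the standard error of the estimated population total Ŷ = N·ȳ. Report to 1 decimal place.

87871.8

Var(Ŷ) = N²·Var(ȳ) = N²·(1 − n/N)·s²/n.
f = 6192/36596 = 0.16919882; Var(ȳ) = 0.83080118·42970/6192 = 5.7654274.
Var(Ŷ) = 36596² · 5.7654274 = 7.7214479 × 10^9.
SE(Ŷ) = √(7.7214479 × 10^9) = 87871.8.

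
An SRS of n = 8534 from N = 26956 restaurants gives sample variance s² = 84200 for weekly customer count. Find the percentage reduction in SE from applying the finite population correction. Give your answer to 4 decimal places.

f = n/N = 8534/26956 = 0.31659000.
SE_no-fpc = √(s²/n) = 3.1410853; SE_fpc = √((1−f)s²/n) = 2.5966917.
Ratio = √(1−f) = 0.82668616. Reduction = 100·(1 − 0.82668616) = 17.3314%.

17.3314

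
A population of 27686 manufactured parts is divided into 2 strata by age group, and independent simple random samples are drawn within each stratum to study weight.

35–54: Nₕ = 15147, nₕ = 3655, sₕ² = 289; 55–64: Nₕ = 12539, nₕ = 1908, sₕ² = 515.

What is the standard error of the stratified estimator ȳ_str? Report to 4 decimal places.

Var(ȳ_str) = Σₕ Wₕ²(1 − fₕ)sₕ²/nₕ with Wₕ = Nₕ/N, N = 27686.
35–54: Wₕ = 0.54709962; term = 0.54709962²·(1 − 0.24130191)·289/3655 = 0.017956111.
55–64: Wₕ = 0.45290038; term = 0.45290038²·(1 − 0.15216524)·515/1908 = 0.046940256.
Sum = 0.064896367.
SE = √(0.064896367) = 0.2547.

0.2547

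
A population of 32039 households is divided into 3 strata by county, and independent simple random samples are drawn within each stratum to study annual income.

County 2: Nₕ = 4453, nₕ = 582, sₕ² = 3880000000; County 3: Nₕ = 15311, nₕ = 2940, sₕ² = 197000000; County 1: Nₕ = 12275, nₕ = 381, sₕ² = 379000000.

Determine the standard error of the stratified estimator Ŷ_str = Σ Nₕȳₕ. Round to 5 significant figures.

1.6518 × 10^7

Var(Ŷ_str) = Σₕ Nₕ²(1 − fₕ)sₕ²/nₕ.
County 2: 4453²·(1 − 582/4453)·3880000000/582 = 1.1491709 × 10^14.
County 3: 15311²·(1 − 2940/15311)·197000000/2940 = 1.2691918 × 10^13.
County 1: 12275²·(1 − 381/12275)·379000000/381 = 1.4523245 × 10^14.
Sum = 2.7284146 × 10^14.
SE = √(2.7284146 × 10^14) = 1.6518 × 10^7.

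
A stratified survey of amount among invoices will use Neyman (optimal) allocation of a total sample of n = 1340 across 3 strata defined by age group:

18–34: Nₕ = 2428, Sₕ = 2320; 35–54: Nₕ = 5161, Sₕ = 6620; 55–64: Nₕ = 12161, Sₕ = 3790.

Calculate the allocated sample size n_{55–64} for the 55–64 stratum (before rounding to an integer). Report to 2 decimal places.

Neyman allocation: nₕ = n·NₕSₕ / Σⱼ NⱼSⱼ.
Σ NⱼSⱼ = 2428·2320 + 5161·6620 + 12161·3790 = 8.588897 × 10^7.
n_{55–64} = 1340·12161·3790 / (8.588897 × 10^7) = 719.08.

719.08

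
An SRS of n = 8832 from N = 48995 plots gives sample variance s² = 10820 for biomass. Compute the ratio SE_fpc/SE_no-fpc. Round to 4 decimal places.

f = n/N = 8832/48995 = 0.18026329.
SE_no-fpc = √(s²/n) = 1.1068381; SE_fpc = √((1−f)s²/n) = 1.0021236.
Ratio = √(1−f) = 0.90539312.

0.9054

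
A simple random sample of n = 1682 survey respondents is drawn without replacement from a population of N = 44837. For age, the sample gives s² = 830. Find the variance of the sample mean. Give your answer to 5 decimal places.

Under SRS without replacement, Var(ȳ) = (1 − f)·s²/n with f = n/N = 1682/44837 = 0.03751366.
Var(ȳ) = (1 − 0.03751366)·830/1682 = 0.96248634·0.49346017 = 0.47494867.

0.47495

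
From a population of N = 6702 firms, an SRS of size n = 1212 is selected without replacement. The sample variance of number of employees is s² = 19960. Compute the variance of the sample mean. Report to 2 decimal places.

Under SRS without replacement, Var(ȳ) = (1 − f)·s²/n with f = n/N = 1212/6702 = 0.18084154.
Var(ȳ) = (1 − 0.18084154)·19960/1212 = 0.81915846·16.468647 = 13.490431.

13.49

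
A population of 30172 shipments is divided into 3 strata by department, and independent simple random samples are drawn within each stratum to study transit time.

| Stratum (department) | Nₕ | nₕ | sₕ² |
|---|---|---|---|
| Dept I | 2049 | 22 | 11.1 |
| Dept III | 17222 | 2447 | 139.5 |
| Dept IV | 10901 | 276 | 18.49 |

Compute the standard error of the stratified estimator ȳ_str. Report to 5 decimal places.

Var(ȳ_str) = Σₕ Wₕ²(1 − fₕ)sₕ²/nₕ with Wₕ = Nₕ/N, N = 30172.
Dept I: Wₕ = 0.06791065; term = 0.06791065²·(1 − 0.01073694)·11.1/22 = 0.0023019072.
Dept III: Wₕ = 0.57079411; term = 0.57079411²·(1 − 0.14208570)·139.5/2447 = 0.015934671.
Dept IV: Wₕ = 0.36129524; term = 0.36129524²·(1 − 0.02531878)·18.49/276 = 0.00852344.
Sum = 0.026760018.
SE = √(0.026760018) = 0.16358.

0.16358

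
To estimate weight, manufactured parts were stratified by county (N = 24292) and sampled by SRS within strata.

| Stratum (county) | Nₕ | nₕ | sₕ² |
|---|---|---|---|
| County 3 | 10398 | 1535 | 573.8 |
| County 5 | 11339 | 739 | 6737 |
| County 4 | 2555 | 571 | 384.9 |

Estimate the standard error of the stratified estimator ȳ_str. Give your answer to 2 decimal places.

Var(ȳ_str) = Σₕ Wₕ²(1 − fₕ)sₕ²/nₕ with Wₕ = Nₕ/N, N = 24292.
County 3: Wₕ = 0.42804215; term = 0.42804215²·(1 − 0.14762454)·573.8/1535 = 0.058378937.
County 5: Wₕ = 0.46677919; term = 0.46677919²·(1 − 0.06517330)·6737/739 = 1.8568473.
County 4: Wₕ = 0.10517866; term = 0.10517866²·(1 − 0.22348337)·384.9/571 = 0.0057905235.
Sum = 1.9210168.
SE = √(1.9210168) = 1.39.

1.39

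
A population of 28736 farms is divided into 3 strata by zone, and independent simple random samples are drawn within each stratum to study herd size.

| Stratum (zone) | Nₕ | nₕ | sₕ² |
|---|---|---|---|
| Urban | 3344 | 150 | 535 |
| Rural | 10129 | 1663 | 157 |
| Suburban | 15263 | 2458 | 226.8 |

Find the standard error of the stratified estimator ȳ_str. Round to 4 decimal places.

0.2789

Var(ȳ_str) = Σₕ Wₕ²(1 − fₕ)sₕ²/nₕ with Wₕ = Nₕ/N, N = 28736.
Urban: Wₕ = 0.11636971; term = 0.11636971²·(1 − 0.04485646)·535/150 = 0.046132934.
Rural: Wₕ = 0.35248469; term = 0.35248469²·(1 − 0.16418205)·157/1663 = 0.0098039166.
Suburban: Wₕ = 0.53114560; term = 0.53114560²·(1 − 0.16104305)·226.8/2458 = 0.021838763.
Sum = 0.077775614.
SE = √(0.077775614) = 0.2789.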